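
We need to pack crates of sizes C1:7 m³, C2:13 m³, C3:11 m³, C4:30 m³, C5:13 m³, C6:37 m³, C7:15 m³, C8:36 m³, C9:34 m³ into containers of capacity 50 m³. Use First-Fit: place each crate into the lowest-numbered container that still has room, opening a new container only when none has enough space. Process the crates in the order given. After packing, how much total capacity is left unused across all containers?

54

container 1: place C1 (7 m³), 43 m³ left
container 1: place C2 (13 m³), 30 m³ left
container 1: place C3 (11 m³), 19 m³ left
container 2: place C4 (30 m³), 20 m³ left
container 1: place C5 (13 m³), 6 m³ left
container 3: place C6 (37 m³), 13 m³ left
container 2: place C7 (15 m³), 5 m³ left
container 4: place C8 (36 m³), 14 m³ left
container 5: place C9 (34 m³), 16 m³ left
5 containers × 50 m³ = 250 m³; used 196 m³; unused 54 m³.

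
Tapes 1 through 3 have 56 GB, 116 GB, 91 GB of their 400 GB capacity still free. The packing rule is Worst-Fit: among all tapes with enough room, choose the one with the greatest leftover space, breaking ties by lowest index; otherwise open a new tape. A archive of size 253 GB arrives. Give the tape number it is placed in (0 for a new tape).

0

No tape has ≥ 253 GB free, so a new tape is opened.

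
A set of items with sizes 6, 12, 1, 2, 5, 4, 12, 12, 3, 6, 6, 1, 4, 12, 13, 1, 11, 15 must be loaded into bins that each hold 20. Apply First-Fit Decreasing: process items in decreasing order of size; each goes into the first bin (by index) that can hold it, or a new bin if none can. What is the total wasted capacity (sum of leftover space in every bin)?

14

Sorted descending: 15, 13, 12, 12, 12, 12, 11, 6, 6, 6, 5, 4, 4, 3, 2, 1, 1, 1.
Put 15 in bin 1; 5 remain.
Put 13 in bin 2; 7 remain.
Put 12 in bin 3; 8 remain.
Put 12 in bin 4; 8 remain.
Put 12 in bin 5; 8 remain.
Put 12 in bin 6; 8 remain.
Put 11 in bin 7; 9 remain.
Put 6 in bin 2; 1 remain.
Put 6 in bin 3; 2 remain.
Put 6 in bin 4; 2 remain.
Put 5 in bin 1; 0 remain.
Put 4 in bin 5; 4 remain.
Put 4 in bin 5; 0 remain.
Put 3 in bin 6; 5 remain.
Put 2 in bin 3; 0 remain.
Put 1 in bin 2; 0 remain.
Put 1 in bin 4; 1 remain.
Put 1 in bin 4; 0 remain.
7 bins × 20 = 140; used 126; unused 14.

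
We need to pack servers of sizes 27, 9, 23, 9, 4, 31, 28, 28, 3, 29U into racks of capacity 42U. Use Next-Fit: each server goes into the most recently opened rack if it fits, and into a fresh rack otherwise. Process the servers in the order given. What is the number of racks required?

6 racks

Put 27U in rack 1; 15U remain.
Put 9U in rack 1; 6U remain.
Put 23U in rack 2; 19U remain.
Put 9U in rack 2; 10U remain.
Put 4U in rack 2; 6U remain.
Put 31U in rack 3; 11U remain.
Put 28U in rack 4; 14U remain.
Put 28U in rack 5; 14U remain.
Put 3U in rack 5; 11U remain.
Put 29U in rack 6; 13U remain.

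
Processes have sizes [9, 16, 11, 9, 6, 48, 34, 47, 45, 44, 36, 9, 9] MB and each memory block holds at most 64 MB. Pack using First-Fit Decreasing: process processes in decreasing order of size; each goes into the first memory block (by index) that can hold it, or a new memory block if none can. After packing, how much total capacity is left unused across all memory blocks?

Sorted descending: 48, 47, 45, 44, 36, 34, 16, 11, 9, 9, 9, 9, 6.
Put 48 MB in memory block 1; 16 MB remain.
Put 47 MB in memory block 2; 17 MB remain.
Put 45 MB in memory block 3; 19 MB remain.
Put 44 MB in memory block 4; 20 MB remain.
Put 36 MB in memory block 5; 28 MB remain.
Put 34 MB in memory block 6; 30 MB remain.
Put 16 MB in memory block 1; 0 MB remain.
Put 11 MB in memory block 2; 6 MB remain.
Put 9 MB in memory block 3; 10 MB remain.
Put 9 MB in memory block 3; 1 MB remain.
Put 9 MB in memory block 4; 11 MB remain.
Put 9 MB in memory block 4; 2 MB remain.
Put 6 MB in memory block 2; 0 MB remain.
6 memory blocks × 64 MB = 384 MB; used 323 MB; unused 61 MB.

61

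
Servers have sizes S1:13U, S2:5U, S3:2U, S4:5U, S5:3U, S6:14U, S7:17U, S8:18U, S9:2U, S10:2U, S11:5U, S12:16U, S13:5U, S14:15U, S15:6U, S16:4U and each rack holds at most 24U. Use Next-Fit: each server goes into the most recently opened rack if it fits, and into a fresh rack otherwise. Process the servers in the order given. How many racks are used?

S1 (13U) → rack 1 (remaining 11U)
S2 (5U) → rack 1 (remaining 6U)
S3 (2U) → rack 1 (remaining 4U)
S4 (5U) → rack 2 (remaining 19U)
S5 (3U) → rack 2 (remaining 16U)
S6 (14U) → rack 2 (remaining 2U)
S7 (17U) → rack 3 (remaining 7U)
S8 (18U) → rack 4 (remaining 6U)
S9 (2U) → rack 4 (remaining 4U)
S10 (2U) → rack 4 (remaining 2U)
S11 (5U) → rack 5 (remaining 19U)
S12 (16U) → rack 5 (remaining 3U)
S13 (5U) → rack 6 (remaining 19U)
S14 (15U) → rack 6 (remaining 4U)
S15 (6U) → rack 7 (remaining 18U)
S16 (4U) → rack 7 (remaining 14U)

7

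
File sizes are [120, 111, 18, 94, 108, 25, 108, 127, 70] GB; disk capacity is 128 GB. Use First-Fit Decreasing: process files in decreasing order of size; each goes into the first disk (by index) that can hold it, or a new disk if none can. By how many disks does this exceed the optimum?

0

First-Fit Decreasing: [127] [120] [111] [108,18] [108] [94,25] [70] → 7 disks.
Total size 781 GB; any packing needs at least ⌈781/128⌉ = 7 disks.
So 7 is already optimal.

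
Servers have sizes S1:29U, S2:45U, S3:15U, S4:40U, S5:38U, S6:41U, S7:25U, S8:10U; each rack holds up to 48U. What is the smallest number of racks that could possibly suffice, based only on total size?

Total size = 29 + 45 + 15 + 40 + 38 + 41 + 25 + 10 = 243U.
⌈243 / 48⌉ = 6.

6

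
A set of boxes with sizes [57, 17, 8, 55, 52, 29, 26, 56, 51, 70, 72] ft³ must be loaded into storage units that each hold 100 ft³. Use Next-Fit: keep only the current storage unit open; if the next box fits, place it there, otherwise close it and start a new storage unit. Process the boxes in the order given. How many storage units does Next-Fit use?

7

Put 57 ft³ in storage unit 1; 43 ft³ remain.
Put 17 ft³ in storage unit 1; 26 ft³ remain.
Put 8 ft³ in storage unit 1; 18 ft³ remain.
Put 55 ft³ in storage unit 2; 45 ft³ remain.
Put 52 ft³ in storage unit 3; 48 ft³ remain.
Put 29 ft³ in storage unit 3; 19 ft³ remain.
Put 26 ft³ in storage unit 4; 74 ft³ remain.
Put 56 ft³ in storage unit 4; 18 ft³ remain.
Put 51 ft³ in storage unit 5; 49 ft³ remain.
Put 70 ft³ in storage unit 6; 30 ft³ remain.
Put 72 ft³ in storage unit 7; 28 ft³ remain.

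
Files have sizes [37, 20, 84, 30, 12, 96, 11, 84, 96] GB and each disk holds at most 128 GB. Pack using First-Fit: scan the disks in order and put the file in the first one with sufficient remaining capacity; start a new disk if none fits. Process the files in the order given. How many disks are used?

37 GB → disk 1 (remaining 91 GB)
20 GB → disk 1 (remaining 71 GB)
84 GB → disk 2 (remaining 44 GB)
30 GB → disk 1 (remaining 41 GB)
12 GB → disk 1 (remaining 29 GB)
96 GB → disk 3 (remaining 32 GB)
11 GB → disk 1 (remaining 18 GB)
84 GB → disk 4 (remaining 44 GB)
96 GB → disk 5 (remaining 32 GB)

5 disks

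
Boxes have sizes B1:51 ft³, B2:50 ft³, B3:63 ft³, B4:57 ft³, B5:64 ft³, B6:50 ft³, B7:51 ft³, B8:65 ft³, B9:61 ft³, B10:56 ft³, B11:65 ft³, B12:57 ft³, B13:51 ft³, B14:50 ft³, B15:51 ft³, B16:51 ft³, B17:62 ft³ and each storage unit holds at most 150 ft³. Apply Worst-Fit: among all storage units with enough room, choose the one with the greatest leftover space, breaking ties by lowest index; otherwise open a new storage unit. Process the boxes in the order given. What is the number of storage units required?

B1 (51 ft³) → storage unit 1 (remaining 99 ft³)
B2 (50 ft³) → storage unit 1 (remaining 49 ft³)
B3 (63 ft³) → storage unit 2 (remaining 87 ft³)
B4 (57 ft³) → storage unit 2 (remaining 30 ft³)
B5 (64 ft³) → storage unit 3 (remaining 86 ft³)
B6 (50 ft³) → storage unit 3 (remaining 36 ft³)
B7 (51 ft³) → storage unit 4 (remaining 99 ft³)
B8 (65 ft³) → storage unit 4 (remaining 34 ft³)
B9 (61 ft³) → storage unit 5 (remaining 89 ft³)
B10 (56 ft³) → storage unit 5 (remaining 33 ft³)
B11 (65 ft³) → storage unit 6 (remaining 85 ft³)
B12 (57 ft³) → storage unit 6 (remaining 28 ft³)
B13 (51 ft³) → storage unit 7 (remaining 99 ft³)
B14 (50 ft³) → storage unit 7 (remaining 49 ft³)
B15 (51 ft³) → storage unit 8 (remaining 99 ft³)
B16 (51 ft³) → storage unit 8 (remaining 48 ft³)
B17 (62 ft³) → storage unit 9 (remaining 88 ft³)

9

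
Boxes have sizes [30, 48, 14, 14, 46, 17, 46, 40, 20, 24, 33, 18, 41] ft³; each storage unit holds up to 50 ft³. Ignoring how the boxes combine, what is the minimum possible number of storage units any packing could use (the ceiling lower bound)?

Total size = 30 + 48 + 14 + 14 + 46 + 17 + 46 + 40 + 20 + 24 + 33 + 18 + 41 = 391 ft³.
⌈391 / 50⌉ = 8.

8 storage units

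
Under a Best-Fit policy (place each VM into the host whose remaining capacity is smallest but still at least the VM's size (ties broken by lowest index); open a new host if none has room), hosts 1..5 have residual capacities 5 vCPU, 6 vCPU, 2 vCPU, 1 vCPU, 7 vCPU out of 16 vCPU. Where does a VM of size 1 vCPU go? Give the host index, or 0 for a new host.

4

Hosts with room: host 1 (5 vCPU), host 2 (6 vCPU), host 3 (2 vCPU), host 4 (1 vCPU), host 5 (7 vCPU).
Tightest fit is host 4 with 1 vCPU free.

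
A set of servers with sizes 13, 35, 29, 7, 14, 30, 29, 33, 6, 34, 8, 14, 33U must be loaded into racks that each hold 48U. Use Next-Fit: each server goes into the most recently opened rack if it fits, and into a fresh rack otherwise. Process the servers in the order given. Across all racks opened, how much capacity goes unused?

51

Put 13U in rack 1; 35U remain.
Put 35U in rack 1; 0U remain.
Put 29U in rack 2; 19U remain.
Put 7U in rack 2; 12U remain.
Put 14U in rack 3; 34U remain.
Put 30U in rack 3; 4U remain.
Put 29U in rack 4; 19U remain.
Put 33U in rack 5; 15U remain.
Put 6U in rack 5; 9U remain.
Put 34U in rack 6; 14U remain.
Put 8U in rack 6; 6U remain.
Put 14U in rack 7; 34U remain.
Put 33U in rack 7; 1U remain.
7 racks × 48U = 336U; used 285U; unused 51U.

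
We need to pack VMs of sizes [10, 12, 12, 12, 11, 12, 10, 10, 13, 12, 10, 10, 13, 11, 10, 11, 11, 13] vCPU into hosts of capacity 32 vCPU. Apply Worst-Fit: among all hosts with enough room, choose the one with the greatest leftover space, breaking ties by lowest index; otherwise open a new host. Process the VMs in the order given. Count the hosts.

host 1: place 10 vCPU, 22 vCPU left
host 1: place 12 vCPU, 10 vCPU left
host 2: place 12 vCPU, 20 vCPU left
host 2: place 12 vCPU, 8 vCPU left
host 3: place 11 vCPU, 21 vCPU left
host 3: place 12 vCPU, 9 vCPU left
host 1: place 10 vCPU, 0 vCPU left
host 4: place 10 vCPU, 22 vCPU left
host 4: place 13 vCPU, 9 vCPU left
host 5: place 12 vCPU, 20 vCPU left
host 5: place 10 vCPU, 10 vCPU left
host 5: place 10 vCPU, 0 vCPU left
host 6: place 13 vCPU, 19 vCPU left
host 6: place 11 vCPU, 8 vCPU left
host 7: place 10 vCPU, 22 vCPU left
host 7: place 11 vCPU, 11 vCPU left
host 7: place 11 vCPU, 0 vCPU left
host 8: place 13 vCPU, 19 vCPU left
Final hosts: [10,12,10] [12,12] [11,12] [10,13] [12,10,10] [13,11] [10,11,11] [13].

8 hosts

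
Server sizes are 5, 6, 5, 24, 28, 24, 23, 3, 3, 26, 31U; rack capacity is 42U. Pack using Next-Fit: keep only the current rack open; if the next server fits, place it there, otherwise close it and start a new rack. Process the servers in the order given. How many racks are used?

6

rack 1: place 5U, 37U left
rack 1: place 6U, 31U left
rack 1: place 5U, 26U left
rack 1: place 24U, 2U left
rack 2: place 28U, 14U left
rack 3: place 24U, 18U left
rack 4: place 23U, 19U left
rack 4: place 3U, 16U left
rack 4: place 3U, 13U left
rack 5: place 26U, 16U left
rack 6: place 31U, 11U left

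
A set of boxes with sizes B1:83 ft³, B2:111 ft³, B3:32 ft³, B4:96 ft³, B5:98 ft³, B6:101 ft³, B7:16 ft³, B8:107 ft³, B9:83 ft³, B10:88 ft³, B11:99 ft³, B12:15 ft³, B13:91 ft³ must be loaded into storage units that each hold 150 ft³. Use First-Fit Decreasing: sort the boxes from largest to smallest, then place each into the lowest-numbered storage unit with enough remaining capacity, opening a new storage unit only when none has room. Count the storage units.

10

Sorted descending: 111, 107, 101, 99, 98, 96, 91, 88, 83, 83, 32, 16, 15.
Put 111 ft³ in storage unit 1; 39 ft³ remain.
Put 107 ft³ in storage unit 2; 43 ft³ remain.
Put 101 ft³ in storage unit 3; 49 ft³ remain.
Put 99 ft³ in storage unit 4; 51 ft³ remain.
Put 98 ft³ in storage unit 5; 52 ft³ remain.
Put 96 ft³ in storage unit 6; 54 ft³ remain.
Put 91 ft³ in storage unit 7; 59 ft³ remain.
Put 88 ft³ in storage unit 8; 62 ft³ remain.
Put 83 ft³ in storage unit 9; 67 ft³ remain.
Put 83 ft³ in storage unit 10; 67 ft³ remain.
Put 32 ft³ in storage unit 1; 7 ft³ remain.
Put 16 ft³ in storage unit 2; 27 ft³ remain.
Put 15 ft³ in storage unit 2; 12 ft³ remain.
Final storage units: [111,32] [107,16,15] [101] [99] [98] [96] [91] [88] [83] [83].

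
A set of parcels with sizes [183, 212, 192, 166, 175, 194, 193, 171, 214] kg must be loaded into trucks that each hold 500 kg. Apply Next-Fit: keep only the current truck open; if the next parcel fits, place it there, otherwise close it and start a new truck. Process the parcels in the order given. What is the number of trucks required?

5

truck 1: place 183 kg, 317 kg left
truck 1: place 212 kg, 105 kg left
truck 2: place 192 kg, 308 kg left
truck 2: place 166 kg, 142 kg left
truck 3: place 175 kg, 325 kg left
truck 3: place 194 kg, 131 kg left
truck 4: place 193 kg, 307 kg left
truck 4: place 171 kg, 136 kg left
truck 5: place 214 kg, 286 kg left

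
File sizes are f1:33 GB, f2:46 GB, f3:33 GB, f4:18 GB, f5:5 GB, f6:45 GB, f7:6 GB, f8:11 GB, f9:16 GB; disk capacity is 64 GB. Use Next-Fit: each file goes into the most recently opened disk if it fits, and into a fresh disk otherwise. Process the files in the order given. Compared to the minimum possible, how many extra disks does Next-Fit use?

Next-Fit: [33] [46] [33,18,5] [45,6,11] [16] → 5 disks.
Total size 213 GB; any packing needs at least ⌈213/64⌉ = 4 disks.
An optimal packing achieves that bound: [46,18] [45,16] [33,11,6,5] [33] → 4 disks.
Excess: 5 − 4 = 1.

1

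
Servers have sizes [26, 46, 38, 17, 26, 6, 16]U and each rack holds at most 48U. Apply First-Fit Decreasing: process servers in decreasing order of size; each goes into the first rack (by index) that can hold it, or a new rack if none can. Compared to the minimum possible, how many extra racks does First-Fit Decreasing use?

0

First-Fit Decreasing: [46] [38,6] [26,17] [26,16] → 4 racks.
Total size 175U; any packing needs at least ⌈175/48⌉ = 4 racks.
So 4 is already optimal.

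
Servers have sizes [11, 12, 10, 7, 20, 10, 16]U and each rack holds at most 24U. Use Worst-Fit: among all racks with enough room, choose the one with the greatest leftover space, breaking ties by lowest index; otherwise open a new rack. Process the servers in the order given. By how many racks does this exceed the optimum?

Worst-Fit: [11,12] [10,7] [20] [10] [16] → 5 racks.
Total size 86U; any packing needs at least ⌈86/24⌉ = 4 racks.
An optimal packing achieves that bound: [20] [16,7] [12,11] [10,10] → 4 racks.
Excess: 5 − 4 = 1.

1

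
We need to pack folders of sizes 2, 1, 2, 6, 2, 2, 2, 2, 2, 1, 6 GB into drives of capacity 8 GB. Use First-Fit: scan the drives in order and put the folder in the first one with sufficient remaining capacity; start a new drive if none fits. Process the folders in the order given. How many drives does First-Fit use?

4 drives

drive 1: place 2 GB, 6 GB left
drive 1: place 1 GB, 5 GB left
drive 1: place 2 GB, 3 GB left
drive 2: place 6 GB, 2 GB left
drive 1: place 2 GB, 1 GB left
drive 2: place 2 GB, 0 GB left
drive 3: place 2 GB, 6 GB left
drive 3: place 2 GB, 4 GB left
drive 3: place 2 GB, 2 GB left
drive 1: place 1 GB, 0 GB left
drive 4: place 6 GB, 2 GB left
Final drives: [2,1,2,2,1] [6,2] [2,2,2] [6].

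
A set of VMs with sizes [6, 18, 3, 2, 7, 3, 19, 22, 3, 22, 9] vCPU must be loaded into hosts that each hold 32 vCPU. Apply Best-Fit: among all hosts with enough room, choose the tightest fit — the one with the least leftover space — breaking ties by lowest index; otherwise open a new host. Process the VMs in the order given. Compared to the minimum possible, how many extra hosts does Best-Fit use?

Best-Fit: [6,18,3,2,3] [7,19,3] [22,9] [22] → 4 hosts.
Total size 114 vCPU; any packing needs at least ⌈114/32⌉ = 4 hosts.
So 4 is already optimal.

0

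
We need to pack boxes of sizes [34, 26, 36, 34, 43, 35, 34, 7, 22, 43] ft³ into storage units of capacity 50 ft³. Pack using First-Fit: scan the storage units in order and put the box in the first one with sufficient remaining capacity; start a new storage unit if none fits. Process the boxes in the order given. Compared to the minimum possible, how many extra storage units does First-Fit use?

First-Fit: [34,7] [26,22] [36] [34] [43] [35] [34] [43] → 8 storage units.
8 boxes exceed 25 ft³ (half the capacity), and no two of those can share a storage unit, so at least 8 storage units are needed.
So 8 is already optimal.

0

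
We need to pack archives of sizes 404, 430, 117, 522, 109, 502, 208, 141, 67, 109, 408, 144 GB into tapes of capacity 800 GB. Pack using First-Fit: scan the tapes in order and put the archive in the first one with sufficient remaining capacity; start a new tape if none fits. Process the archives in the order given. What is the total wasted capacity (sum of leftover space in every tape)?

tape 1: place 404 GB, 396 GB left
tape 2: place 430 GB, 370 GB left
tape 1: place 117 GB, 279 GB left
tape 3: place 522 GB, 278 GB left
tape 1: place 109 GB, 170 GB left
tape 4: place 502 GB, 298 GB left
tape 2: place 208 GB, 162 GB left
tape 1: place 141 GB, 29 GB left
tape 2: place 67 GB, 95 GB left
tape 3: place 109 GB, 169 GB left
tape 5: place 408 GB, 392 GB left
tape 3: place 144 GB, 25 GB left
5 tapes × 800 GB = 4000 GB; used 3161 GB; unused 839 GB.

839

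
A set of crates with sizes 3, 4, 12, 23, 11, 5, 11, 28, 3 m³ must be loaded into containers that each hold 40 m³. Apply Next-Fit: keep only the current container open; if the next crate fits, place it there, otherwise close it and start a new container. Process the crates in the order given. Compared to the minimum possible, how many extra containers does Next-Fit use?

1

Next-Fit: [3,4,12] [23,11,5] [11,28] [3] → 4 containers.
Total size 100 m³; any packing needs at least ⌈100/40⌉ = 3 containers.
An optimal packing achieves that bound: [28,12] [23,11,5] [11,4,3,3] → 3 containers.
Excess: 4 − 3 = 1.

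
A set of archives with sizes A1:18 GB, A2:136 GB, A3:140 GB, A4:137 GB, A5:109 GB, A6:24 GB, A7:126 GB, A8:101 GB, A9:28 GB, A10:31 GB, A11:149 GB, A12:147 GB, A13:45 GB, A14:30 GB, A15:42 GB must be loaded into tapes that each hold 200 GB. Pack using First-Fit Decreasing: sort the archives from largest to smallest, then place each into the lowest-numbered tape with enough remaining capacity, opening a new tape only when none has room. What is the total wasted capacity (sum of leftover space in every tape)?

Sorted descending: 149, 147, 140, 137, 136, 126, 109, 101, 45, 42, 31, 30, 28, 24, 18.
Put 149 GB in tape 1; 51 GB remain.
Put 147 GB in tape 2; 53 GB remain.
Put 140 GB in tape 3; 60 GB remain.
Put 137 GB in tape 4; 63 GB remain.
Put 136 GB in tape 5; 64 GB remain.
Put 126 GB in tape 6; 74 GB remain.
Put 109 GB in tape 7; 91 GB remain.
Put 101 GB in tape 8; 99 GB remain.
Put 45 GB in tape 1; 6 GB remain.
Put 42 GB in tape 2; 11 GB remain.
Put 31 GB in tape 3; 29 GB remain.
Put 30 GB in tape 4; 33 GB remain.
Put 28 GB in tape 3; 1 GB remain.
Put 24 GB in tape 4; 9 GB remain.
Put 18 GB in tape 5; 46 GB remain.
8 tapes × 200 GB = 1600 GB; used 1263 GB; unused 337 GB.

337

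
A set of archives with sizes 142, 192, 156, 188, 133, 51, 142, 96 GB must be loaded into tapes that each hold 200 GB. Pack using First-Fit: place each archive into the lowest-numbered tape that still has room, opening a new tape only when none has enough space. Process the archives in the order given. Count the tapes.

142 GB → tape 1 (remaining 58 GB)
192 GB → tape 2 (remaining 8 GB)
156 GB → tape 3 (remaining 44 GB)
188 GB → tape 4 (remaining 12 GB)
133 GB → tape 5 (remaining 67 GB)
51 GB → tape 1 (remaining 7 GB)
142 GB → tape 6 (remaining 58 GB)
96 GB → tape 7 (remaining 104 GB)

7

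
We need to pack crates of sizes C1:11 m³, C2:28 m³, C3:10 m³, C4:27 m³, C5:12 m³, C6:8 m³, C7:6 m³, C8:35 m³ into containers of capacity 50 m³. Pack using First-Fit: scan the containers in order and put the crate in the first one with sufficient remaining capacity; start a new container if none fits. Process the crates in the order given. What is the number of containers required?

Put C1 (11 m³) in container 1; 39 m³ remain.
Put C2 (28 m³) in container 1; 11 m³ remain.
Put C3 (10 m³) in container 1; 1 m³ remain.
Put C4 (27 m³) in container 2; 23 m³ remain.
Put C5 (12 m³) in container 2; 11 m³ remain.
Put C6 (8 m³) in container 2; 3 m³ remain.
Put C7 (6 m³) in container 3; 44 m³ remain.
Put C8 (35 m³) in container 3; 9 m³ remain.
Final containers: [11,28,10] [27,12,8] [6,35].

3 containers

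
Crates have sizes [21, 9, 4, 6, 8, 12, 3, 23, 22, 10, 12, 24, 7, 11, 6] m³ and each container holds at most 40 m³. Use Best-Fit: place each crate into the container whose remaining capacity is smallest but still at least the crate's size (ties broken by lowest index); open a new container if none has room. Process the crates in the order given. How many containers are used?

5

Put 21 m³ in container 1; 19 m³ remain.
Put 9 m³ in container 1; 10 m³ remain.
Put 4 m³ in container 1; 6 m³ remain.
Put 6 m³ in container 1; 0 m³ remain.
Put 8 m³ in container 2; 32 m³ remain.
Put 12 m³ in container 2; 20 m³ remain.
Put 3 m³ in container 2; 17 m³ remain.
Put 23 m³ in container 3; 17 m³ remain.
Put 22 m³ in container 4; 18 m³ remain.
Put 10 m³ in container 2; 7 m³ remain.
Put 12 m³ in container 3; 5 m³ remain.
Put 24 m³ in container 5; 16 m³ remain.
Put 7 m³ in container 2; 0 m³ remain.
Put 11 m³ in container 5; 5 m³ remain.
Put 6 m³ in container 4; 12 m³ remain.
Final containers: [21,9,4,6] [8,12,3,10,7] [23,12] [22,6] [24,11].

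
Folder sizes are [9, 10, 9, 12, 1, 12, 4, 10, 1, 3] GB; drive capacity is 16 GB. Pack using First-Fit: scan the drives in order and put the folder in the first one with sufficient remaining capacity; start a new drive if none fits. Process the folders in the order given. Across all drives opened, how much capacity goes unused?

25

drive 1: place 9 GB, 7 GB left
drive 2: place 10 GB, 6 GB left
drive 3: place 9 GB, 7 GB left
drive 4: place 12 GB, 4 GB left
drive 1: place 1 GB, 6 GB left
drive 5: place 12 GB, 4 GB left
drive 1: place 4 GB, 2 GB left
drive 6: place 10 GB, 6 GB left
drive 1: place 1 GB, 1 GB left
drive 2: place 3 GB, 3 GB left
6 drives × 16 GB = 96 GB; used 71 GB; unused 25 GB.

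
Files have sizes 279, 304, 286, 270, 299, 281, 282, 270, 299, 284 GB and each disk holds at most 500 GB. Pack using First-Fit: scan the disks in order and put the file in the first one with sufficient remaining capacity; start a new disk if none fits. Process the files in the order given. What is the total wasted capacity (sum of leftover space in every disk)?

2146

Put 279 GB in disk 1; 221 GB remain.
Put 304 GB in disk 2; 196 GB remain.
Put 286 GB in disk 3; 214 GB remain.
Put 270 GB in disk 4; 230 GB remain.
Put 299 GB in disk 5; 201 GB remain.
Put 281 GB in disk 6; 219 GB remain.
Put 282 GB in disk 7; 218 GB remain.
Put 270 GB in disk 8; 230 GB remain.
Put 299 GB in disk 9; 201 GB remain.
Put 284 GB in disk 10; 216 GB remain.
10 disks × 500 GB = 5000 GB; used 2854 GB; unused 2146 GB.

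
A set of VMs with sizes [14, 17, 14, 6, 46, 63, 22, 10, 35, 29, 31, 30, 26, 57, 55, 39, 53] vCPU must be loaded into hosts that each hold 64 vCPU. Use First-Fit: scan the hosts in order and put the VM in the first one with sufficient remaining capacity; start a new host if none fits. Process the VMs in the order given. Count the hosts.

10 hosts

host 1: place 14 vCPU, 50 vCPU left
host 1: place 17 vCPU, 33 vCPU left
host 1: place 14 vCPU, 19 vCPU left
host 1: place 6 vCPU, 13 vCPU left
host 2: place 46 vCPU, 18 vCPU left
host 3: place 63 vCPU, 1 vCPU left
host 4: place 22 vCPU, 42 vCPU left
host 1: place 10 vCPU, 3 vCPU left
host 4: place 35 vCPU, 7 vCPU left
host 5: place 29 vCPU, 35 vCPU left
host 5: place 31 vCPU, 4 vCPU left
host 6: place 30 vCPU, 34 vCPU left
host 6: place 26 vCPU, 8 vCPU left
host 7: place 57 vCPU, 7 vCPU left
host 8: place 55 vCPU, 9 vCPU left
host 9: place 39 vCPU, 25 vCPU left
host 10: place 53 vCPU, 11 vCPU left
Final hosts: [14,17,14,6,10] [46] [63] [22,35] [29,31] [30,26] [57] [55] [39] [53].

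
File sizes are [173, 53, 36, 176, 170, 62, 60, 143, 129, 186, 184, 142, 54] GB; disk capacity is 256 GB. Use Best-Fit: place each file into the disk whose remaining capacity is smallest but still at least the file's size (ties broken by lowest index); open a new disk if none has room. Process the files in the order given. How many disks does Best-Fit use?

disk 1: place 173 GB, 83 GB left
disk 1: place 53 GB, 30 GB left
disk 2: place 36 GB, 220 GB left
disk 2: place 176 GB, 44 GB left
disk 3: place 170 GB, 86 GB left
disk 3: place 62 GB, 24 GB left
disk 4: place 60 GB, 196 GB left
disk 4: place 143 GB, 53 GB left
disk 5: place 129 GB, 127 GB left
disk 6: place 186 GB, 70 GB left
disk 7: place 184 GB, 72 GB left
disk 8: place 142 GB, 114 GB left
disk 6: place 54 GB, 16 GB left
Final disks: [173,53] [36,176] [170,62] [60,143] [129] [186,54] [184] [142].

8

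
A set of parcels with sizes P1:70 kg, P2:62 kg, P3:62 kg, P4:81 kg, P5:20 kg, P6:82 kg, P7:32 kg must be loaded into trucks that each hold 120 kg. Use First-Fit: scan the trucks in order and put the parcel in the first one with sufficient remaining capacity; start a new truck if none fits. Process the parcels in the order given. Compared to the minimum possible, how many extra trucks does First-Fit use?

First-Fit: [70,20] [62,32] [62] [81] [82] → 5 trucks.
5 parcels exceed 60 kg (half the capacity), and no two of those can share a truck, so at least 5 trucks are needed.
So 5 is already optimal.

0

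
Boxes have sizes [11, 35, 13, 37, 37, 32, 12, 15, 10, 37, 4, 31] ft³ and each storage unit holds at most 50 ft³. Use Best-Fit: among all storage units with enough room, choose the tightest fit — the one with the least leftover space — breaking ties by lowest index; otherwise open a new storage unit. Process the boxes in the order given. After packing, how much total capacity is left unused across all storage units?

Put 11 ft³ in storage unit 1; 39 ft³ remain.
Put 35 ft³ in storage unit 1; 4 ft³ remain.
Put 13 ft³ in storage unit 2; 37 ft³ remain.
Put 37 ft³ in storage unit 2; 0 ft³ remain.
Put 37 ft³ in storage unit 3; 13 ft³ remain.
Put 32 ft³ in storage unit 4; 18 ft³ remain.
Put 12 ft³ in storage unit 3; 1 ft³ remain.
Put 15 ft³ in storage unit 4; 3 ft³ remain.
Put 10 ft³ in storage unit 5; 40 ft³ remain.
Put 37 ft³ in storage unit 5; 3 ft³ remain.
Put 4 ft³ in storage unit 1; 0 ft³ remain.
Put 31 ft³ in storage unit 6; 19 ft³ remain.
6 storage units × 50 ft³ = 300 ft³; used 274 ft³; unused 26 ft³.

26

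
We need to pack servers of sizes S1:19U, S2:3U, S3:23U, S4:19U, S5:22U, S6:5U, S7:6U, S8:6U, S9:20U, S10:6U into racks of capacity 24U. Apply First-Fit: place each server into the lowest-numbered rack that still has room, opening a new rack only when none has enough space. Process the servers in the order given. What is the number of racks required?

rack 1: place S1 (19U), 5U left
rack 1: place S2 (3U), 2U left
rack 2: place S3 (23U), 1U left
rack 3: place S4 (19U), 5U left
rack 4: place S5 (22U), 2U left
rack 3: place S6 (5U), 0U left
rack 5: place S7 (6U), 18U left
rack 5: place S8 (6U), 12U left
rack 6: place S9 (20U), 4U left
rack 5: place S10 (6U), 6U left

6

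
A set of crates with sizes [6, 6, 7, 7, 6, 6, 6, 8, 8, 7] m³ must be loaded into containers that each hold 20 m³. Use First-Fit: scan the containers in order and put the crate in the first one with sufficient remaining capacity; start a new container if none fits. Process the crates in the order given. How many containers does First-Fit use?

4 containers

6 m³ → container 1 (remaining 14 m³)
6 m³ → container 1 (remaining 8 m³)
7 m³ → container 1 (remaining 1 m³)
7 m³ → container 2 (remaining 13 m³)
6 m³ → container 2 (remaining 7 m³)
6 m³ → container 2 (remaining 1 m³)
6 m³ → container 3 (remaining 14 m³)
8 m³ → container 3 (remaining 6 m³)
8 m³ → container 4 (remaining 12 m³)
7 m³ → container 4 (remaining 5 m³)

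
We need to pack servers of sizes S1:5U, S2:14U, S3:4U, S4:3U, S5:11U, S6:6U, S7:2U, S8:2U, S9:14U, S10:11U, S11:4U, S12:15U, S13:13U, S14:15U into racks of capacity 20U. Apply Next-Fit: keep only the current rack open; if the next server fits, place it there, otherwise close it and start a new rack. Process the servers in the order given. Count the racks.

8

Put S1 (5U) in rack 1; 15U remain.
Put S2 (14U) in rack 1; 1U remain.
Put S3 (4U) in rack 2; 16U remain.
Put S4 (3U) in rack 2; 13U remain.
Put S5 (11U) in rack 2; 2U remain.
Put S6 (6U) in rack 3; 14U remain.
Put S7 (2U) in rack 3; 12U remain.
Put S8 (2U) in rack 3; 10U remain.
Put S9 (14U) in rack 4; 6U remain.
Put S10 (11U) in rack 5; 9U remain.
Put S11 (4U) in rack 5; 5U remain.
Put S12 (15U) in rack 6; 5U remain.
Put S13 (13U) in rack 7; 7U remain.
Put S14 (15U) in rack 8; 5U remain.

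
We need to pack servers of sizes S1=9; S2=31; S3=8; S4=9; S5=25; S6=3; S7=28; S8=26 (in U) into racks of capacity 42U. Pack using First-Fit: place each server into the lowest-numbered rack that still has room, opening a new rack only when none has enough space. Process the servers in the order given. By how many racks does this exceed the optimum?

0

First-Fit: [9,31] [8,9,25] [3,28] [26] → 4 racks.
Total size 139U; any packing needs at least ⌈139/42⌉ = 4 racks.
So 4 is already optimal.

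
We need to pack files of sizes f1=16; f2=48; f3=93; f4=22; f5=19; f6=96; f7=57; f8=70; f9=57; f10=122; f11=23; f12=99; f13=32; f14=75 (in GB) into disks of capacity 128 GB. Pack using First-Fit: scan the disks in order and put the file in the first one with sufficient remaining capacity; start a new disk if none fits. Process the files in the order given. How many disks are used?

8

f1 (16 GB) → disk 1 (remaining 112 GB)
f2 (48 GB) → disk 1 (remaining 64 GB)
f3 (93 GB) → disk 2 (remaining 35 GB)
f4 (22 GB) → disk 1 (remaining 42 GB)
f5 (19 GB) → disk 1 (remaining 23 GB)
f6 (96 GB) → disk 3 (remaining 32 GB)
f7 (57 GB) → disk 4 (remaining 71 GB)
f8 (70 GB) → disk 4 (remaining 1 GB)
f9 (57 GB) → disk 5 (remaining 71 GB)
f10 (122 GB) → disk 6 (remaining 6 GB)
f11 (23 GB) → disk 1 (remaining 0 GB)
f12 (99 GB) → disk 7 (remaining 29 GB)
f13 (32 GB) → disk 2 (remaining 3 GB)
f14 (75 GB) → disk 8 (remaining 53 GB)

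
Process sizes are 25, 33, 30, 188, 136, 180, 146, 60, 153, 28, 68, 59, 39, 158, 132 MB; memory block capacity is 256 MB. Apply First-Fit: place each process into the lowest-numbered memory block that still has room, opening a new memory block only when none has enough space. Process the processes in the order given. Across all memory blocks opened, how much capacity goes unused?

357

25 MB → memory block 1 (remaining 231 MB)
33 MB → memory block 1 (remaining 198 MB)
30 MB → memory block 1 (remaining 168 MB)
188 MB → memory block 2 (remaining 68 MB)
136 MB → memory block 1 (remaining 32 MB)
180 MB → memory block 3 (remaining 76 MB)
146 MB → memory block 4 (remaining 110 MB)
60 MB → memory block 2 (remaining 8 MB)
153 MB → memory block 5 (remaining 103 MB)
28 MB → memory block 1 (remaining 4 MB)
68 MB → memory block 3 (remaining 8 MB)
59 MB → memory block 4 (remaining 51 MB)
39 MB → memory block 4 (remaining 12 MB)
158 MB → memory block 6 (remaining 98 MB)
132 MB → memory block 7 (remaining 124 MB)
7 memory blocks × 256 MB = 1792 MB; used 1435 MB; unused 357 MB.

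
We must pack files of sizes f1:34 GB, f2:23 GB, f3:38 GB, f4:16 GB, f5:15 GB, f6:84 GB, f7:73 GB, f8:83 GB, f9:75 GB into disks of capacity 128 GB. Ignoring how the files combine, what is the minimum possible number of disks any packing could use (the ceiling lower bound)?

Total size = 34 + 23 + 38 + 16 + 15 + 84 + 73 + 83 + 75 = 441 GB.
⌈441 / 128⌉ = 4.

4 disks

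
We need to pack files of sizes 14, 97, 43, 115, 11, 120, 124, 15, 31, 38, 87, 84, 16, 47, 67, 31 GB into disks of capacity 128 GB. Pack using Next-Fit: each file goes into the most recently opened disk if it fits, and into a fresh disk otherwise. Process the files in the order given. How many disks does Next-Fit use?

10 disks

14 GB → disk 1 (remaining 114 GB)
97 GB → disk 1 (remaining 17 GB)
43 GB → disk 2 (remaining 85 GB)
115 GB → disk 3 (remaining 13 GB)
11 GB → disk 3 (remaining 2 GB)
120 GB → disk 4 (remaining 8 GB)
124 GB → disk 5 (remaining 4 GB)
15 GB → disk 6 (remaining 113 GB)
31 GB → disk 6 (remaining 82 GB)
38 GB → disk 6 (remaining 44 GB)
87 GB → disk 7 (remaining 41 GB)
84 GB → disk 8 (remaining 44 GB)
16 GB → disk 8 (remaining 28 GB)
47 GB → disk 9 (remaining 81 GB)
67 GB → disk 9 (remaining 14 GB)
31 GB → disk 10 (remaining 97 GB)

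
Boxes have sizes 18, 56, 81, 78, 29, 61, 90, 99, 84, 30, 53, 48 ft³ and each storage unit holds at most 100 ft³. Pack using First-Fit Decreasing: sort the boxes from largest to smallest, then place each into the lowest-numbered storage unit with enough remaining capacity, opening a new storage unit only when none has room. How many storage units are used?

Sorted descending: 99, 90, 84, 81, 78, 61, 56, 53, 48, 30, 29, 18.
Put 99 ft³ in storage unit 1; 1 ft³ remain.
Put 90 ft³ in storage unit 2; 10 ft³ remain.
Put 84 ft³ in storage unit 3; 16 ft³ remain.
Put 81 ft³ in storage unit 4; 19 ft³ remain.
Put 78 ft³ in storage unit 5; 22 ft³ remain.
Put 61 ft³ in storage unit 6; 39 ft³ remain.
Put 56 ft³ in storage unit 7; 44 ft³ remain.
Put 53 ft³ in storage unit 8; 47 ft³ remain.
Put 48 ft³ in storage unit 9; 52 ft³ remain.
Put 30 ft³ in storage unit 6; 9 ft³ remain.
Put 29 ft³ in storage unit 7; 15 ft³ remain.
Put 18 ft³ in storage unit 4; 1 ft³ remain.
Final storage units: [99] [90] [84] [81,18] [78] [61,30] [56,29] [53] [48].

9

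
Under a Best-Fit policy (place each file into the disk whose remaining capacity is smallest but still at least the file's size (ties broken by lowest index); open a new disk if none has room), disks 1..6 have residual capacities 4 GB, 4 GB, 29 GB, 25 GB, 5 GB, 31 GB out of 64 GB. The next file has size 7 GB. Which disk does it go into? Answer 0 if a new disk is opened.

4

Disks with room: disk 3 (29 GB), disk 4 (25 GB), disk 6 (31 GB).
Tightest fit is disk 4 with 25 GB free.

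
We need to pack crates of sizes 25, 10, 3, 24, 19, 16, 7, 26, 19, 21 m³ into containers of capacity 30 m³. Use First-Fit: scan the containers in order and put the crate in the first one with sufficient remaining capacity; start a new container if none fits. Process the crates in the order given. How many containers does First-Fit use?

7 containers

container 1: place 25 m³, 5 m³ left
container 2: place 10 m³, 20 m³ left
container 1: place 3 m³, 2 m³ left
container 3: place 24 m³, 6 m³ left
container 2: place 19 m³, 1 m³ left
container 4: place 16 m³, 14 m³ left
container 4: place 7 m³, 7 m³ left
container 5: place 26 m³, 4 m³ left
container 6: place 19 m³, 11 m³ left
container 7: place 21 m³, 9 m³ left
Final containers: [25,3] [10,19] [24] [16,7] [26] [19] [21].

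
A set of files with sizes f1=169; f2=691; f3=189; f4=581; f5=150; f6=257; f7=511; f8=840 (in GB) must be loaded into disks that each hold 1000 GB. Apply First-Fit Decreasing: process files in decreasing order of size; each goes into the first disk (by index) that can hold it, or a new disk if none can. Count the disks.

4 disks

Sorted descending: 840, 691, 581, 511, 257, 189, 169, 150.
840 GB → disk 1 (remaining 160 GB)
691 GB → disk 2 (remaining 309 GB)
581 GB → disk 3 (remaining 419 GB)
511 GB → disk 4 (remaining 489 GB)
257 GB → disk 2 (remaining 52 GB)
189 GB → disk 3 (remaining 230 GB)
169 GB → disk 3 (remaining 61 GB)
150 GB → disk 1 (remaining 10 GB)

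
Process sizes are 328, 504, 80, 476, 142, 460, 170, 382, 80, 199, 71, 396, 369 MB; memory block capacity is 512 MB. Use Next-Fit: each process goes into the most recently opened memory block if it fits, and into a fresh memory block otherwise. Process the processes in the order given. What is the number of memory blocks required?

328 MB → memory block 1 (remaining 184 MB)
504 MB → memory block 2 (remaining 8 MB)
80 MB → memory block 3 (remaining 432 MB)
476 MB → memory block 4 (remaining 36 MB)
142 MB → memory block 5 (remaining 370 MB)
460 MB → memory block 6 (remaining 52 MB)
170 MB → memory block 7 (remaining 342 MB)
382 MB → memory block 8 (remaining 130 MB)
80 MB → memory block 8 (remaining 50 MB)
199 MB → memory block 9 (remaining 313 MB)
71 MB → memory block 9 (remaining 242 MB)
396 MB → memory block 10 (remaining 116 MB)
369 MB → memory block 11 (remaining 143 MB)

11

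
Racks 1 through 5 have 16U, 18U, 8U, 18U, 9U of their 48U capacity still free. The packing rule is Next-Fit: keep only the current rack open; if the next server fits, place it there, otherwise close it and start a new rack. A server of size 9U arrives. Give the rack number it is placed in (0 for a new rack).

5

Next-Fit only looks at rack 5, which has 9U free.
9U fits there.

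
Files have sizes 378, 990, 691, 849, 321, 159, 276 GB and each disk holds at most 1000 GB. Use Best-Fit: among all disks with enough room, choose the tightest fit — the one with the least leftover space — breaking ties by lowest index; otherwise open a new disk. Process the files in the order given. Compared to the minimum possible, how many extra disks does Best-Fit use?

0

Best-Fit: [378,321,159] [990] [691,276] [849] → 4 disks.
Total size 3664 GB; any packing needs at least ⌈3664/1000⌉ = 4 disks.
So 4 is already optimal.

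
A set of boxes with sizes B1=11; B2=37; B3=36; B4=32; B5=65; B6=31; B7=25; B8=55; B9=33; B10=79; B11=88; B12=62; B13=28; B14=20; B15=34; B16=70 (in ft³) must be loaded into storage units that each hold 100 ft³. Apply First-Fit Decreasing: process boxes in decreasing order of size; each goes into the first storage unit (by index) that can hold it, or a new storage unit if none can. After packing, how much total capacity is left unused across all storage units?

94

Sorted descending: 88, 79, 70, 65, 62, 55, 37, 36, 34, 33, 32, 31, 28, 25, 20, 11.
storage unit 1: place 88 ft³, 12 ft³ left
storage unit 2: place 79 ft³, 21 ft³ left
storage unit 3: place 70 ft³, 30 ft³ left
storage unit 4: place 65 ft³, 35 ft³ left
storage unit 5: place 62 ft³, 38 ft³ left
storage unit 6: place 55 ft³, 45 ft³ left
storage unit 5: place 37 ft³, 1 ft³ left
storage unit 6: place 36 ft³, 9 ft³ left
storage unit 4: place 34 ft³, 1 ft³ left
storage unit 7: place 33 ft³, 67 ft³ left
storage unit 7: place 32 ft³, 35 ft³ left
storage unit 7: place 31 ft³, 4 ft³ left
storage unit 3: place 28 ft³, 2 ft³ left
storage unit 8: place 25 ft³, 75 ft³ left
storage unit 2: place 20 ft³, 1 ft³ left
storage unit 1: place 11 ft³, 1 ft³ left
8 storage units × 100 ft³ = 800 ft³; used 706 ft³; unused 94 ft³.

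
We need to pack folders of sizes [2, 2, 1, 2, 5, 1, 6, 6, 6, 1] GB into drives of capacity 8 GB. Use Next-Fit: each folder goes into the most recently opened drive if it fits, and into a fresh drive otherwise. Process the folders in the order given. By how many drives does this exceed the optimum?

Next-Fit: [2,2,1,2] [5,1] [6] [6] [6,1] → 5 drives.
Total size 32 GB; any packing needs at least ⌈32/8⌉ = 4 drives.
An optimal packing achieves that bound: [6,2] [6,2] [6,2] [5,1,1,1] → 4 drives.
Excess: 5 − 4 = 1.

1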